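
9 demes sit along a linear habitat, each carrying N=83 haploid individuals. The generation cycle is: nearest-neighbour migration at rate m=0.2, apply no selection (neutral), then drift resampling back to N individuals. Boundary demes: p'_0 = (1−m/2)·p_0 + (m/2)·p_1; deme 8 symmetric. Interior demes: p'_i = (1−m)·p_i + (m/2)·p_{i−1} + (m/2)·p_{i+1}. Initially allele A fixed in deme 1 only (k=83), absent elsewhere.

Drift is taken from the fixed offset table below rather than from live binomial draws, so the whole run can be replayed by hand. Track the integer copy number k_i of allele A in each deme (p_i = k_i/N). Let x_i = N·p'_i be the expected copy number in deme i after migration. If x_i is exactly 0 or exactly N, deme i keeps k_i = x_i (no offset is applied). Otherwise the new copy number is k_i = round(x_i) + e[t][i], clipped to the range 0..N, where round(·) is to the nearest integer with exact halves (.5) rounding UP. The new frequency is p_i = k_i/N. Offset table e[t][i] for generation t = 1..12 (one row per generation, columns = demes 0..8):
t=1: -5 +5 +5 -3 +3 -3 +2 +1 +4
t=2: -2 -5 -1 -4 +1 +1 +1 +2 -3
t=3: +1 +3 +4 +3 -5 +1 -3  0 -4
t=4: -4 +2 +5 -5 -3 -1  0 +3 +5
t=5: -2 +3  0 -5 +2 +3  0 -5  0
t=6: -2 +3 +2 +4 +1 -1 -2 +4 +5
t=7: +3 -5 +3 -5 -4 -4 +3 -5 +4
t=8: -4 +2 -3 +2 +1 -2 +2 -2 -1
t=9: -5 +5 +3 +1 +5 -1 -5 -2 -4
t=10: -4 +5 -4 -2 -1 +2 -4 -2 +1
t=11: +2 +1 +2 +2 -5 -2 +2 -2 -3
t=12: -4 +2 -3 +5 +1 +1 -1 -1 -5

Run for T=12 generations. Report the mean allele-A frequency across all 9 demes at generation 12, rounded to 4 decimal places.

t=0: k=[0 83 0 0 0 0 0 0 0]
t=1: x=[8.3000 66.4000 8.3000 0.0000 0.0000 0.0000 0.0000 0.0000 0.0000] k=[3 71 13 0 0 0 0 0 0]
t=2: x=[9.8000 58.4000 17.5000 1.3000 0.0000 0.0000 0.0000 0.0000 0.0000] k=[8 53 17 0 0 0 0 0 0]
t=3: x=[12.5000 44.9000 18.9000 1.7000 0.0000 0.0000 0.0000 0.0000 0.0000] k=[14 48 23 5 0 0 0 0 0]
t=4: x=[17.4000 42.1000 23.7000 6.3000 0.5000 0.0000 0.0000 0.0000 0.0000] k=[13 44 29 1 0 0 0 0 0]
t=5: x=[16.1000 39.4000 27.7000 3.7000 0.1000 0.0000 0.0000 0.0000 0.0000] k=[14 42 28 0 2 0 0 0 0]
t=6: x=[16.8000 37.8000 26.6000 3.0000 1.6000 0.2000 0.0000 0.0000 0.0000] k=[15 41 29 7 3 0 0 0 0]
t=7: x=[17.6000 37.2000 28.0000 8.8000 3.1000 0.3000 0.0000 0.0000 0.0000] k=[21 32 31 4 0 0 0 0 0]
t=8: x=[22.1000 30.8000 28.4000 6.3000 0.4000 0.0000 0.0000 0.0000 0.0000] k=[18 33 25 8 1 0 0 0 0]
t=9: x=[19.5000 30.7000 24.1000 9.0000 1.6000 0.1000 0.0000 0.0000 0.0000] k=[15 36 27 10 7 0 0 0 0]
t=10: x=[17.1000 33.0000 26.2000 11.4000 6.6000 0.7000 0.0000 0.0000 0.0000] k=[13 38 22 9 6 3 0 0 0]
t=11: x=[15.5000 33.9000 22.3000 10.0000 6.0000 3.0000 0.3000 0.0000 0.0000] k=[18 35 24 12 1 1 2 0 0]
t=12: x=[19.7000 32.2000 23.9000 12.1000 2.1000 1.1000 1.7000 0.2000 0.0000] k=[16 34 21 17 3 2 1 0 0]

0.1258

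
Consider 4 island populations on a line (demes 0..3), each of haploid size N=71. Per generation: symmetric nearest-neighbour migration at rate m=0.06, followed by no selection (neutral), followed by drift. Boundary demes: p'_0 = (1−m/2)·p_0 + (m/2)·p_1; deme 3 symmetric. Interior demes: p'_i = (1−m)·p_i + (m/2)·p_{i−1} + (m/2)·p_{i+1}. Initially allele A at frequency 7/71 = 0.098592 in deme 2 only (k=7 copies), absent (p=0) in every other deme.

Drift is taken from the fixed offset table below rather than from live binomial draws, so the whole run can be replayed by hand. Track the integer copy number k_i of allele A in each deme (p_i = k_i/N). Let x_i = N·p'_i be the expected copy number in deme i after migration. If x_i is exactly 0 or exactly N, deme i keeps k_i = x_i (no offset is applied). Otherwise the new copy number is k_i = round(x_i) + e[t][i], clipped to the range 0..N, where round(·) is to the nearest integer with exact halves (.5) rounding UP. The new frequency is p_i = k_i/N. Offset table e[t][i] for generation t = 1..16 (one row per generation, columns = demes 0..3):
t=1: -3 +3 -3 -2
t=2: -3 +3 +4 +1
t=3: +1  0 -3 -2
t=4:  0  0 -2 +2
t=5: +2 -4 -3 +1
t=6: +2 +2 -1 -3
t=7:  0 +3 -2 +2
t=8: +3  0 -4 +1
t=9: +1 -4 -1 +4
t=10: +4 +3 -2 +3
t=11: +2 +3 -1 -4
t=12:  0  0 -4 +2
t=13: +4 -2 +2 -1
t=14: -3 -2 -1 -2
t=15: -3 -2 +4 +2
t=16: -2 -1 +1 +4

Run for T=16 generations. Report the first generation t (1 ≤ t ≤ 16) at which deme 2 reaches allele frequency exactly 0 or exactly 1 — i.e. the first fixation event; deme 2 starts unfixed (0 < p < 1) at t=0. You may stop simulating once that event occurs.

t=0: k=[0 0 7 0]
t=1: x=[0.0000 0.2100 6.5800 0.2100] k=[0 3 4 0]
t=2: x=[0.0900 2.9400 3.8500 0.1200] k=[0 6 8 1]
t=3: x=[0.1800 5.8800 7.7300 1.2100] k=[1 6 5 0]
t=4: x=[1.1500 5.8200 4.8800 0.1500] k=[1 6 3 2]
t=5: x=[1.1500 5.7600 3.0600 2.0300] k=[3 2 0 3]

5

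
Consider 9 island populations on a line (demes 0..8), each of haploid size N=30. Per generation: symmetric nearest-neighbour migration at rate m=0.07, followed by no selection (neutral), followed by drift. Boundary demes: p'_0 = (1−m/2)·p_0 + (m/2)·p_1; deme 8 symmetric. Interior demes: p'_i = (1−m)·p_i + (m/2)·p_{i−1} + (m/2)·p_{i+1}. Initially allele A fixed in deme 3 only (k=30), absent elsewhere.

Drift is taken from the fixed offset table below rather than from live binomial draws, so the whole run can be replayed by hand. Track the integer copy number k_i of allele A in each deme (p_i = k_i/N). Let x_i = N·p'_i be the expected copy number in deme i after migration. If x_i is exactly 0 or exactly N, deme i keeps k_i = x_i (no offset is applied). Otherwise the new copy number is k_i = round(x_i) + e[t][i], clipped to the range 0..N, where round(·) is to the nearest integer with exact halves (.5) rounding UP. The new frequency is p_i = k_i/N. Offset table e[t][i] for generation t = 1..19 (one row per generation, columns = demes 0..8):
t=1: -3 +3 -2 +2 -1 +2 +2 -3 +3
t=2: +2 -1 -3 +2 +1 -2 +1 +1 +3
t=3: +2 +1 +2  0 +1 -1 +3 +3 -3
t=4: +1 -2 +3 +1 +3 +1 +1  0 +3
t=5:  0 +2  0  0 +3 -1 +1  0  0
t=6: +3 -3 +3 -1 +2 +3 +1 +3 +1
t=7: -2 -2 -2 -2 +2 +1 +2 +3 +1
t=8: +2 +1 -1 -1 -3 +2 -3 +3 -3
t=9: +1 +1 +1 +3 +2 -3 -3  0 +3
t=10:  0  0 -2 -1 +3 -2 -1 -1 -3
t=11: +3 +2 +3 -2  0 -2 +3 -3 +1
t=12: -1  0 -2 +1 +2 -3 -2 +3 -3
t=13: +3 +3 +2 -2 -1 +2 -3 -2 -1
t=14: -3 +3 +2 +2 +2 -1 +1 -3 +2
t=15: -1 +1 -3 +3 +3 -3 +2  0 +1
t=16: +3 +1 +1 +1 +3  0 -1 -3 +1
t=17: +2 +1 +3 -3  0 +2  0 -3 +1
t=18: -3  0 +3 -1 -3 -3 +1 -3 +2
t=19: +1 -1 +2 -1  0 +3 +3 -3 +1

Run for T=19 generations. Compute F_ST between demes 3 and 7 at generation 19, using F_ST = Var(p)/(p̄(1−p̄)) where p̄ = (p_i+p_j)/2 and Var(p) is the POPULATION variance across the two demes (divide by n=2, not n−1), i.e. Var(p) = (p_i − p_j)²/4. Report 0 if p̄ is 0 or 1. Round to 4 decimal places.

t=0: k=[0 0 0 30 0 0 0 0 0]
t=1: x=[0.0000 0.0000 1.0500 27.9000 1.0500 0.0000 0.0000 0.0000 0.0000] k=[0 0 0 30 0 0 0 0 0]
t=2: x=[0.0000 0.0000 1.0500 27.9000 1.0500 0.0000 0.0000 0.0000 0.0000] k=[0 0 0 30 2 0 0 0 0]
t=3: x=[0.0000 0.0000 1.0500 27.9700 2.9100 0.0700 0.0000 0.0000 0.0000] k=[0 0 3 28 4 0 0 0 0]
t=4: x=[0.0000 0.1050 3.7700 26.2850 4.7000 0.1400 0.0000 0.0000 0.0000] k=[0 0 7 27 8 1 0 0 0]
t=5: x=[0.0000 0.2450 7.4550 25.6350 8.4200 1.2100 0.0350 0.0000 0.0000] k=[0 2 7 26 11 0 1 0 0]
t=6: x=[0.0700 2.1050 7.4900 24.8100 11.1400 0.4200 0.9300 0.0350 0.0000] k=[3 0 10 24 13 3 2 3 0]
t=7: x=[2.8950 0.4550 10.1400 23.1250 13.0350 3.3150 2.0700 2.8600 0.1050] k=[1 0 8 21 15 4 4 6 1]
t=8: x=[0.9650 0.3150 8.1750 20.3350 14.8250 4.3850 4.0700 5.7550 1.1750] k=[3 1 7 19 12 6 1 9 0]
t=9: x=[2.9300 1.2800 7.2100 18.3350 12.0350 6.0350 1.4550 8.4050 0.3150] k=[4 2 8 21 14 3 0 8 3]
t=10: x=[3.9300 2.2800 8.2450 20.3000 13.8600 3.2800 0.3850 7.5450 3.1750] k=[4 2 6 19 17 1 0 7 0]
t=11: x=[3.9300 2.2100 6.3150 18.4750 16.5100 1.5250 0.2800 6.5100 0.2450] k=[7 4 9 16 17 0 3 4 1]
t=12: x=[6.8950 4.2800 9.0700 15.7900 16.3700 0.7000 2.9300 3.8600 1.1050] k=[6 4 7 17 18 0 1 7 0]
t=13: x=[5.9300 4.1750 7.2450 16.6850 17.3350 0.6650 1.1750 6.5450 0.2450] k=[9 7 9 15 16 3 0 5 0]
t=14: x=[8.9300 7.1400 9.1400 14.8250 15.5100 3.3500 0.2800 4.6500 0.1750] k=[6 10 11 17 18 2 1 2 2]
t=15: x=[6.1400 9.8950 11.1750 16.8250 17.4050 2.5250 1.0700 1.9650 2.0000] k=[5 11 8 20 20 0 3 2 3]
t=16: x=[5.2100 10.6850 8.5250 19.5800 19.3000 0.8050 2.8600 2.0700 2.9650] k=[8 12 10 21 22 1 2 0 4]
t=17: x=[8.1400 11.7900 10.4550 20.6500 21.2300 1.7700 1.8950 0.2100 3.8600] k=[10 13 13 18 21 4 2 0 5]
t=18: x=[10.1050 12.8950 13.1750 17.9300 20.3000 4.5250 2.0000 0.2450 4.8250] k=[7 13 16 17 17 2 3 0 7]
t=19: x=[7.2100 12.8950 15.9300 16.9650 16.4750 2.5600 2.8600 0.3500 6.7550] k=[8 12 18 16 16 6 6 0 8]

0.3636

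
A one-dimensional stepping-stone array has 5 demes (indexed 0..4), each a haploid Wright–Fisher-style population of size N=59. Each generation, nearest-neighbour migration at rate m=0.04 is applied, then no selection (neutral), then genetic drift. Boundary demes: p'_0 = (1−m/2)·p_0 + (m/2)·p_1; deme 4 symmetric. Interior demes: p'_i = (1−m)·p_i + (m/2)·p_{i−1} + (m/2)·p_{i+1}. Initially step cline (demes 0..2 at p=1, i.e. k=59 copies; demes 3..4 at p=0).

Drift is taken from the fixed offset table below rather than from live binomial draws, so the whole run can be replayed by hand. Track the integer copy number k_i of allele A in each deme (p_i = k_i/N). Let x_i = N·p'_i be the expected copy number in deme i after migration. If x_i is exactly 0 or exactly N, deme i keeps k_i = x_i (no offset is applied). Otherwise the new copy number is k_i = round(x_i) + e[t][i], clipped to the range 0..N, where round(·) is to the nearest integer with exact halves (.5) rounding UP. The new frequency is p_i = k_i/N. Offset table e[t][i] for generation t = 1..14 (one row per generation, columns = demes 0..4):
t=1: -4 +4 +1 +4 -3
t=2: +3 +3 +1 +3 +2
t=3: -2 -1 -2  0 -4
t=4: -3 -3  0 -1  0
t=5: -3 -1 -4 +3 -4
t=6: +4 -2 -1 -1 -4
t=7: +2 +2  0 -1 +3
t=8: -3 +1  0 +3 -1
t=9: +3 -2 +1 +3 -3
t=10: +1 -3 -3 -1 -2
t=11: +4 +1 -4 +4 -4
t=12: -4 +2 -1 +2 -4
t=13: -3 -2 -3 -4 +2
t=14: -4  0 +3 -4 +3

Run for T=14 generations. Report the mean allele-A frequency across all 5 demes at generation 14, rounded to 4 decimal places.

t=0: k=[59 59 59 0 0]
t=1: x=[59.0000 59.0000 57.8200 1.1800 0.0000] k=[59 59 59 5 0]
t=2: x=[59.0000 59.0000 57.9200 5.9800 0.1000] k=[59 59 59 9 2]
t=3: x=[59.0000 59.0000 58.0000 9.8600 2.1400] k=[59 59 56 10 0]
t=4: x=[59.0000 58.9400 55.1400 10.7200 0.2000] k=[59 56 55 10 0]
t=5: x=[58.9400 56.0400 54.1200 10.7000 0.2000] k=[56 55 50 14 0]
t=6: x=[55.9800 54.9200 49.3800 14.4400 0.2800] k=[59 53 48 13 0]
t=7: x=[58.8800 53.0200 47.4000 13.4400 0.2600] k=[59 55 47 12 3]
t=8: x=[58.9200 54.9200 46.4600 12.5200 3.1800] k=[56 56 46 16 2]
t=9: x=[56.0000 55.8000 45.6000 16.3200 2.2800] k=[59 54 47 19 0]
t=10: x=[58.9000 53.9600 46.5800 19.1800 0.3800] k=[59 51 44 18 0]
t=11: x=[58.8400 51.0200 43.6200 18.1600 0.3600] k=[59 52 40 22 0]
t=12: x=[58.8600 51.9000 39.8800 21.9200 0.4400] k=[55 54 39 24 0]
t=13: x=[54.9800 53.7200 39.0000 23.8200 0.4800] k=[52 52 36 20 2]
t=14: x=[52.0000 51.6800 36.0000 19.9600 2.3600] k=[48 52 39 16 5]

0.5424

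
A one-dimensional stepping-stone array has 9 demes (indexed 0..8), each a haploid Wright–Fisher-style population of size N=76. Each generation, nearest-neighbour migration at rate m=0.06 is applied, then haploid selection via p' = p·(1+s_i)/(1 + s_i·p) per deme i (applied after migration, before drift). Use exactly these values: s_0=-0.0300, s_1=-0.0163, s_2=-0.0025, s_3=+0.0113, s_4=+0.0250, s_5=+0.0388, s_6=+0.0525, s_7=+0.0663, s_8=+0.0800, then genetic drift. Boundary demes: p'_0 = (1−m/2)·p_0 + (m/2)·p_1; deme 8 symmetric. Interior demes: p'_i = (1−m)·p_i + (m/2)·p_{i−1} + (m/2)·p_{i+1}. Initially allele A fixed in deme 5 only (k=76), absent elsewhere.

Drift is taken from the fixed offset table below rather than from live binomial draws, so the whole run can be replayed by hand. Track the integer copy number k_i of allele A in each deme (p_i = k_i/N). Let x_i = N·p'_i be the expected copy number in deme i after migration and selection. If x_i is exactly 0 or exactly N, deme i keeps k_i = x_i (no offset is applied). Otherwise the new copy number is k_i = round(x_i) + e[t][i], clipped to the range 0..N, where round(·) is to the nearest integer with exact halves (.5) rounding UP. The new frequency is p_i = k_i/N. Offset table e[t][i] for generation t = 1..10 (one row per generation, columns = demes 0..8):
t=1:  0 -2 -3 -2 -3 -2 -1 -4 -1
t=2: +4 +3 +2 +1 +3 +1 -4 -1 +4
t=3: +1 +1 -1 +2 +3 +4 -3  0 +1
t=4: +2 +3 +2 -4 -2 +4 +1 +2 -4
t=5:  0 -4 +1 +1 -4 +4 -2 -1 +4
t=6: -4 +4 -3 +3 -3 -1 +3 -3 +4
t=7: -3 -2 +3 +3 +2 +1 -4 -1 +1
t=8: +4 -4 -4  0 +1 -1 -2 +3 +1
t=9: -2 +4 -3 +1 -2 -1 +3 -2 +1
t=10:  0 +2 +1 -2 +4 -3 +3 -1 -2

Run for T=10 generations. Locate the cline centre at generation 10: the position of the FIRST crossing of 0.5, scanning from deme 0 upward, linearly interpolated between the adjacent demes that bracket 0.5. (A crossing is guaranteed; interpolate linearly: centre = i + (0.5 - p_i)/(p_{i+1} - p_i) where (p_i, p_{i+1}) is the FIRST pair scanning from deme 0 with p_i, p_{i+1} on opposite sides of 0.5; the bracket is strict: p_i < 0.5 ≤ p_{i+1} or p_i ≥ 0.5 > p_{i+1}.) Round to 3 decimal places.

4.606

t=0: k=[0 0 0 0 0 76 0 0 0]
t=1: x=[0.0000 0.0000 0.0000 0.0000 2.3352 71.6005 2.3959 0.0000 0.0000] k=[0 0 0 0 0 70 1 0 0]
t=2: x=[0.0000 0.0000 0.0000 0.0000 2.1510 66.1607 3.1929 0.0320 0.0000] k=[0 0 0 0 5 67 0 0 0]
t=3: x=[0.0000 0.0000 0.0000 0.1517 6.8626 63.5318 2.1126 0.0000 0.0000] k=[0 0 0 2 10 68 0 0 0]
t=4: x=[0.0000 0.0000 0.0599 2.2039 11.7431 64.5940 2.1441 0.0000 0.0000] k=[0 0 2 0 10 69 3 0 0]
t=5: x=[0.0000 0.0590 1.8754 0.3640 11.7126 65.5966 5.1294 0.0960 0.0000] k=[0 0 3 1 8 70 3 0 0]
t=6: x=[0.0000 0.0885 2.8431 1.2841 9.8600 66.4523 5.1608 0.0960 0.0000] k=[0 4 0 4 7 65 8 0 0]
t=7: x=[0.1164 3.7017 0.2394 4.0125 8.8411 61.9902 9.9024 0.2559 0.0000] k=[0 2 3 7 11 63 6 0 0]
t=8: x=[0.0582 1.9387 3.0826 7.0717 12.6990 60.2115 7.8843 0.1919 0.0000] k=[4 0 0 7 14 59 6 3 0]
t=9: x=[3.7694 0.1180 0.2095 7.0717 15.4416 56.6148 7.8531 3.1905 0.0972] k=[2 4 0 8 13 56 11 1 1]
t=10: x=[1.9998 3.7608 0.3591 7.9900 14.4264 53.9604 12.5779 1.3846 1.0789] k=[2 6 1 6 18 51 16 0 0]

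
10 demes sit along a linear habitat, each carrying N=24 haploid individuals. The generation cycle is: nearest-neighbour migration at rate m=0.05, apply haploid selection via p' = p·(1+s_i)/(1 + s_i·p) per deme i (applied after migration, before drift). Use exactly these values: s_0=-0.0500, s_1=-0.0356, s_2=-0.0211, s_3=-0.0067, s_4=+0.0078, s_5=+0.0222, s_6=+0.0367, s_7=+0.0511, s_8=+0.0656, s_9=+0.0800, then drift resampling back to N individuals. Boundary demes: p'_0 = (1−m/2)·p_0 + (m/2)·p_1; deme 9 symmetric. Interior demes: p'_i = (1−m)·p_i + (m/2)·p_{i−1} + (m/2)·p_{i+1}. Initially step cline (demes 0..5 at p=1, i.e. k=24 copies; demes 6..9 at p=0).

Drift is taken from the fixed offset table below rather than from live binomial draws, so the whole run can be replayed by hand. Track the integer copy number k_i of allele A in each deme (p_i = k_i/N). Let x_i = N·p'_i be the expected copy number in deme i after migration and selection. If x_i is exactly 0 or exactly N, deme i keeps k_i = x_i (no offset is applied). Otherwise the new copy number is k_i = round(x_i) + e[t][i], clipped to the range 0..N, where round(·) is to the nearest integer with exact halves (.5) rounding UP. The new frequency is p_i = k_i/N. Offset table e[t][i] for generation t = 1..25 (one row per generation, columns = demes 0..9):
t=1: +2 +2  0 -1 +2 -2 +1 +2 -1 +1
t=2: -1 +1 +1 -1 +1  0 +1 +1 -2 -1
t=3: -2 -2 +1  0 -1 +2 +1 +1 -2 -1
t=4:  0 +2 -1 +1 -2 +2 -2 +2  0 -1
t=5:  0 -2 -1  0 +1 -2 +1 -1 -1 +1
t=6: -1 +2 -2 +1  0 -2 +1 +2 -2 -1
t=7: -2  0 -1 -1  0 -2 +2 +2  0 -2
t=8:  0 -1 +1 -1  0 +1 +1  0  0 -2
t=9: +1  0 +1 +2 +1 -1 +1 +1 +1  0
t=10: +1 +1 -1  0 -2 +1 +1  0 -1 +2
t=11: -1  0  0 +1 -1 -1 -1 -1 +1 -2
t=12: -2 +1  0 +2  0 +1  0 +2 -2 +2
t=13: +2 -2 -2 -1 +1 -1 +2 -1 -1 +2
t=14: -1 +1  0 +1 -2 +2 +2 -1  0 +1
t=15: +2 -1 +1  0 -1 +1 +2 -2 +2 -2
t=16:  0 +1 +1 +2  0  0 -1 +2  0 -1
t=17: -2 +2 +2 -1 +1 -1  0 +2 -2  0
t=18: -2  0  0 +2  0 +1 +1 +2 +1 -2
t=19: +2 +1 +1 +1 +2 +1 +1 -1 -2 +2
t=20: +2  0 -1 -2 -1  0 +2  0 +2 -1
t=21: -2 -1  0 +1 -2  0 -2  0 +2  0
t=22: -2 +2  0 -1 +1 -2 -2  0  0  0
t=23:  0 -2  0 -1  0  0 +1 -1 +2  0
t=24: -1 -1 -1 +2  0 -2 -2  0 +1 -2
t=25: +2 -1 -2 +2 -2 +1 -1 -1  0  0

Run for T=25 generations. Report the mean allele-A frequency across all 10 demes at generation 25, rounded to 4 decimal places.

0.6500

t=0: k=[24 24 24 24 24 24 0 0 0 0]
t=1: x=[24.0000 24.0000 24.0000 24.0000 24.0000 23.4127 0.6214 0.0000 0.0000 0.0000] k=[24 24 24 24 24 21 2 0 0 0]
t=2: x=[24.0000 24.0000 24.0000 24.0000 23.9256 20.6636 2.5047 0.0525 0.0000 0.0000] k=[24 24 24 24 24 21 4 1 0 0]
t=3: x=[24.0000 24.0000 24.0000 24.0000 23.9256 20.7128 4.4798 1.1012 0.0266 0.0000] k=[24 24 24 24 23 23 5 2 0 0]
t=4: x=[24.0000 24.0000 24.0000 23.9748 23.0322 22.5796 5.5268 2.1193 0.0533 0.0000] k=[24 24 24 24 21 24 4 4 0 0]
t=5: x=[24.0000 24.0000 24.0000 23.9245 21.1695 23.4372 4.6333 4.0655 0.1065 0.0000] k=[24 24 24 24 22 21 6 3 0 0]
t=6: x=[24.0000 24.0000 24.0000 23.9497 22.0390 20.7128 6.4689 3.1333 0.0799 0.0000] k=[24 24 24 24 22 19 7 5 0 0]
t=7: x=[24.0000 24.0000 24.0000 23.9497 21.9894 18.8642 7.4337 5.1229 0.1332 0.0000] k=[24 24 24 23 22 17 9 7 0 0]
t=8: x=[24.0000 24.0000 23.9745 22.9935 21.9148 17.0341 9.3549 7.1221 0.1864 0.0000] k=[24 24 24 22 22 18 10 7 0 0]
t=9: x=[24.0000 24.0000 23.9489 22.0379 21.9148 17.9994 10.3365 7.1476 0.1864 0.0000] k=[24 24 24 24 23 17 11 8 1 0]
t=10: x=[24.0000 24.0000 24.0000 23.9748 22.8833 17.1084 11.2902 8.1663 1.2216 0.0270] k=[24 24 24 24 21 18 12 8 0 2]
t=11: x=[24.0000 24.0000 24.0000 23.9245 21.0203 18.0241 12.2662 8.1663 0.2662 2.0924] k=[24 24 24 24 20 17 11 7 1 0]
t=12: x=[24.0000 24.0000 24.0000 23.8993 20.0507 17.0341 11.2652 7.1986 1.1951 0.0270] k=[24 24 24 24 20 18 11 9 0 2]
t=13: x=[24.0000 24.0000 24.0000 23.8993 20.0756 17.9746 11.3404 9.1049 0.2928 2.0924] k=[24 24 24 23 21 17 13 8 0 4]
t=14: x=[24.0000 24.0000 23.9745 22.9684 20.9706 17.1084 13.1895 8.1917 0.3194 4.1579] k=[24 24 24 24 19 19 15 7 0 5]
t=15: x=[24.0000 24.0000 24.0000 23.8742 19.1551 18.9876 15.1027 7.2752 0.3194 5.1808] k=[24 24 24 24 18 20 17 5 2 3]
t=16: x=[24.0000 24.0000 24.0000 23.8490 18.2341 19.9495 16.9557 5.4316 2.2250 3.1815] k=[24 24 24 24 18 20 16 7 2 2]
t=17: x=[24.0000 24.0000 24.0000 23.8490 18.2341 19.9248 16.0676 7.3517 2.2513 2.1457] k=[24 24 24 23 19 19 16 9 0 2]
t=18: x=[24.0000 24.0000 23.9745 22.9181 19.1302 19.0123 16.0923 9.2314 0.2928 2.0924] k=[24 24 24 24 19 20 17 11 1 0]
t=19: x=[24.0000 24.0000 24.0000 23.8742 19.1800 19.9741 17.1035 11.1971 1.3010 0.0270] k=[24 24 24 24 21 21 18 10 0 2]
t=20: x=[24.0000 24.0000 24.0000 23.9245 21.0949 20.9834 18.0380 10.2415 0.3194 2.0924] k=[24 24 24 22 20 21 20 10 2 1]
t=21: x=[24.0000 24.0000 23.9489 21.9876 20.1004 21.0080 19.8990 10.3423 2.3040 1.1032] k=[24 24 24 23 18 21 18 10 4 1]
t=22: x=[24.0000 24.0000 23.9745 22.8929 18.2341 20.9096 18.0380 10.3423 4.2945 1.1569] k=[24 24 24 22 19 19 16 10 4 1]
t=23: x=[24.0000 24.0000 23.9489 21.9625 19.1053 19.0123 16.1170 10.2919 4.2945 1.1569] k=[24 24 24 21 19 19 17 9 6 1]
t=24: x=[24.0000 24.0000 23.9234 21.0074 19.0805 19.0370 17.0296 9.4085 6.2389 1.2105] k=[24 24 23 23 19 17 15 9 7 0]
t=25: x=[24.0000 23.9741 23.0049 22.8929 19.0805 17.1084 15.1027 9.3832 7.1909 0.1889] k=[24 23 21 24 17 18 14 8 7 0]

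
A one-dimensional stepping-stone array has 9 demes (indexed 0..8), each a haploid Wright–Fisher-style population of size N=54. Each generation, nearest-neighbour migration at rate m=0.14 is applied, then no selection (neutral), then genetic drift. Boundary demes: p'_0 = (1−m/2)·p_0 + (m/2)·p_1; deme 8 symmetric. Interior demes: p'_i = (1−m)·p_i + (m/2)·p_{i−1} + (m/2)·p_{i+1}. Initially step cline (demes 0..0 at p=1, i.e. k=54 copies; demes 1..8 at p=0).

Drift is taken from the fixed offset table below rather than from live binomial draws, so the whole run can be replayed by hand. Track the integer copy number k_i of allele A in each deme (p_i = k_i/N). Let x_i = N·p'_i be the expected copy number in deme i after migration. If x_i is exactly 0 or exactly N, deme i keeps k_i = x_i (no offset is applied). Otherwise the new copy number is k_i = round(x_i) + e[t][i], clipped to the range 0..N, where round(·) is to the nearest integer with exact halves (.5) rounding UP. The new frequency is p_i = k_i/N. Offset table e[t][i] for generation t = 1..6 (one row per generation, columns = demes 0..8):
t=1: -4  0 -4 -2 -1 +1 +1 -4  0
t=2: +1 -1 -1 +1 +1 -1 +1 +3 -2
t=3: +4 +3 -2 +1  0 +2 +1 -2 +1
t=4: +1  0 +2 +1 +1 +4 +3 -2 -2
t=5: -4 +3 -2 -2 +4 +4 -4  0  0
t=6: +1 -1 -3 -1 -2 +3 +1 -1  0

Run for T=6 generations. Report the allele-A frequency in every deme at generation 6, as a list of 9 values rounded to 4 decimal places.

t=0: k=[54 0 0 0 0 0 0 0 0]
t=1: x=[50.2200 3.7800 0.0000 0.0000 0.0000 0.0000 0.0000 0.0000 0.0000] k=[46 4 0 0 0 0 0 0 0]
t=2: x=[43.0600 6.6600 0.2800 0.0000 0.0000 0.0000 0.0000 0.0000 0.0000] k=[44 6 0 0 0 0 0 0 0]
t=3: x=[41.3400 8.2400 0.4200 0.0000 0.0000 0.0000 0.0000 0.0000 0.0000] k=[45 11 0 0 0 0 0 0 0]
t=4: x=[42.6200 12.6100 0.7700 0.0000 0.0000 0.0000 0.0000 0.0000 0.0000] k=[44 13 3 0 0 0 0 0 0]
t=5: x=[41.8300 14.4700 3.4900 0.2100 0.0000 0.0000 0.0000 0.0000 0.0000] k=[38 17 1 0 0 0 0 0 0]
t=6: x=[36.5300 17.3500 2.0500 0.0700 0.0000 0.0000 0.0000 0.0000 0.0000] k=[38 16 0 0 0 0 0 0 0]

[0.7037, 0.2963, 0.0000, 0.0000, 0.0000, 0.0000, 0.0000, 0.0000, 0.0000]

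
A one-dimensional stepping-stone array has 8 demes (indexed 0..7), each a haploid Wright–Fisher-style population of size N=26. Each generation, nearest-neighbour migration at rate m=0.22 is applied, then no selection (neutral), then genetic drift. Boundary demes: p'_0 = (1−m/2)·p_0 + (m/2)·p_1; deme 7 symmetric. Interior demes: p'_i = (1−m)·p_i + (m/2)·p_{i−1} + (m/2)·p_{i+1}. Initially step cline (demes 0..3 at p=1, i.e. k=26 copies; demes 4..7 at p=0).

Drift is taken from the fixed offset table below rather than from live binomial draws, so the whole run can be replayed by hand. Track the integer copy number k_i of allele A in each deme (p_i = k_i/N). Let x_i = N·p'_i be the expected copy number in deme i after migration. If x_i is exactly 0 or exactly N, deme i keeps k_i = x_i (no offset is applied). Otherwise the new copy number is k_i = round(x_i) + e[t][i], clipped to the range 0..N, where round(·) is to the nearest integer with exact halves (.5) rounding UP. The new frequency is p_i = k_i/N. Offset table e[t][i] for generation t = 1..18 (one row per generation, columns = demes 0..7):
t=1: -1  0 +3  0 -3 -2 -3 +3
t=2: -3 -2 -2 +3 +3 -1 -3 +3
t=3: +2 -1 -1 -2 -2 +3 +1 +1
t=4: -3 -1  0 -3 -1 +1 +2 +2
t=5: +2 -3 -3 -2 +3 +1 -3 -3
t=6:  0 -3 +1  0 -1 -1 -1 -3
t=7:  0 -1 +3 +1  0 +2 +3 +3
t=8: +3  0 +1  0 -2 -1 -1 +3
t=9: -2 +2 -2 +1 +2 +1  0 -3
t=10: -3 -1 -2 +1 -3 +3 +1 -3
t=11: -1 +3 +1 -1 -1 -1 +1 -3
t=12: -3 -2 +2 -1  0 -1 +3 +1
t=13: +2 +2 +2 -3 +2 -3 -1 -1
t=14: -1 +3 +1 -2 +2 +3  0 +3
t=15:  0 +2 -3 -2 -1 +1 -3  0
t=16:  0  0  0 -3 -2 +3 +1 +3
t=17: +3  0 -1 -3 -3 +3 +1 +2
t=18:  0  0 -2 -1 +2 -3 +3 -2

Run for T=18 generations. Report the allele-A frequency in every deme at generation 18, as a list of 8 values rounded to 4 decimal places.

[0.8462, 0.8077, 0.5000, 0.1923, 0.2692, 0.3077, 0.3846, 0.3077]

t=0: k=[26 26 26 26 0 0 0 0]
t=1: x=[26.0000 26.0000 26.0000 23.1400 2.8600 0.0000 0.0000 0.0000] k=[26 26 26 23 0 0 0 0]
t=2: x=[26.0000 26.0000 25.6700 20.8000 2.5300 0.0000 0.0000 0.0000] k=[26 26 24 24 6 0 0 0]
t=3: x=[26.0000 25.7800 24.2200 22.0200 7.3200 0.6600 0.0000 0.0000] k=[26 25 23 20 5 4 0 0]
t=4: x=[25.8900 24.8900 22.8900 18.6800 6.5400 3.6700 0.4400 0.0000] k=[23 24 23 16 6 5 2 0]
t=5: x=[23.1100 23.7800 22.3400 15.6700 6.9900 4.7800 2.1100 0.2200] k=[25 21 19 14 10 6 0 0]
t=6: x=[24.5600 21.2200 18.6700 14.1100 10.0000 5.7800 0.6600 0.0000] k=[25 18 20 14 9 5 0 0]
t=7: x=[24.2300 18.9900 19.1200 14.1100 9.1100 4.8900 0.5500 0.0000] k=[24 18 22 15 9 7 4 0]
t=8: x=[23.3400 19.1000 20.7900 15.1100 9.4400 6.8900 3.8900 0.4400] k=[26 19 22 15 7 6 3 3]
t=9: x=[25.2300 20.1000 20.9000 14.8900 7.7700 5.7800 3.3300 3.0000] k=[23 22 19 16 10 7 3 0]
t=10: x=[22.8900 21.7800 19.0000 15.6700 10.3300 6.8900 3.1100 0.3300] k=[20 21 17 17 7 10 4 0]
t=11: x=[20.1100 20.4500 17.4400 15.9000 8.4300 9.0100 4.2200 0.4400] k=[19 23 18 15 7 8 5 0]
t=12: x=[19.4400 22.0100 18.2200 14.4500 7.9900 7.5600 4.7800 0.5500] k=[16 20 20 13 8 7 8 2]
t=13: x=[16.4400 19.5600 19.2300 13.2200 8.4400 7.2200 7.2300 2.6600] k=[18 22 21 10 10 4 6 2]
t=14: x=[18.4400 21.4500 19.9000 11.2100 9.3400 4.8800 5.3400 2.4400] k=[17 24 21 9 11 8 5 5]
t=15: x=[17.7700 22.9000 20.0100 10.5400 10.4500 8.0000 5.3300 5.0000] k=[18 25 17 9 9 9 2 5]
t=16: x=[18.7700 23.3500 17.0000 9.8800 9.0000 8.2300 3.1000 4.6700] k=[19 23 17 7 7 11 4 8]
t=17: x=[19.4400 21.9000 16.5600 8.1000 7.4400 9.7900 5.2100 7.5600] k=[22 22 16 5 4 13 6 10]
t=18: x=[22.0000 21.3400 15.4500 6.1000 5.1000 11.2400 7.2100 9.5600] k=[22 21 13 5 7 8 10 8]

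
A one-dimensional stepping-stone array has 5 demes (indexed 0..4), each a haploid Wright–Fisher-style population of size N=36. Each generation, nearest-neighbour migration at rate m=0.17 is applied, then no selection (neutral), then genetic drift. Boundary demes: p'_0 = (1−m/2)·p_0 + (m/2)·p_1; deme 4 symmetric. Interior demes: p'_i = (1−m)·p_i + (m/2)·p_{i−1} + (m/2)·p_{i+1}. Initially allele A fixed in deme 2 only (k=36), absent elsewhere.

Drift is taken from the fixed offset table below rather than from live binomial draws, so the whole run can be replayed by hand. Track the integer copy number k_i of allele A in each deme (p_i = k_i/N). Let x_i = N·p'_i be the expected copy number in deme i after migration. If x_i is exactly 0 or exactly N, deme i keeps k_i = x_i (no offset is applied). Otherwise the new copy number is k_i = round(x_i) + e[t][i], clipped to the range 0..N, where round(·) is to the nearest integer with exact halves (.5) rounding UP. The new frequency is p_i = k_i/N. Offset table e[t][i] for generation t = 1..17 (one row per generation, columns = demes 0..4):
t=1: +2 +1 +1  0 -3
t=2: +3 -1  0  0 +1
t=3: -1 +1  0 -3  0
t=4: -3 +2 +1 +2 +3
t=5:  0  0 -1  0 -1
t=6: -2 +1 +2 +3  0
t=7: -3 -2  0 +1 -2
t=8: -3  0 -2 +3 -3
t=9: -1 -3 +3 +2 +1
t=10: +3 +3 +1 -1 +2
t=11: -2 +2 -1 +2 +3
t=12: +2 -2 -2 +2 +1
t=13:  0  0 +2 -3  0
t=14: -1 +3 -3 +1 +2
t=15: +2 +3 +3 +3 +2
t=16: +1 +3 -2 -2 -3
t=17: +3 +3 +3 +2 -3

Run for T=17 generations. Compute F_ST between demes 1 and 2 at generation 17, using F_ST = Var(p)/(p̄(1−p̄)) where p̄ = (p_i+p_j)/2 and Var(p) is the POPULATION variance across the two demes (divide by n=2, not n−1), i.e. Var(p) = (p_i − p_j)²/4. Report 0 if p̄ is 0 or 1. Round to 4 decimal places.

0.0031

t=0: k=[0 0 36 0 0]
t=1: x=[0.0000 3.0600 29.8800 3.0600 0.0000] k=[0 4 31 3 0]
t=2: x=[0.3400 5.9550 26.3250 5.1250 0.2550] k=[3 5 26 5 1]
t=3: x=[3.1700 6.6150 22.4300 6.4450 1.3400] k=[2 8 22 3 1]
t=4: x=[2.5100 8.6800 19.1950 4.4450 1.1700] k=[0 11 20 6 4]
t=5: x=[0.9350 10.8300 18.0450 7.0200 4.1700] k=[1 11 17 7 3]
t=6: x=[1.8500 10.6600 15.6400 7.5100 3.3400] k=[0 12 18 11 3]
t=7: x=[1.0200 11.4900 16.8950 10.9150 3.6800] k=[0 9 17 12 2]
t=8: x=[0.7650 8.9150 15.8950 11.5750 2.8500] k=[0 9 14 15 0]
t=9: x=[0.7650 8.6600 13.6600 13.6400 1.2750] k=[0 6 17 16 2]
t=10: x=[0.5100 6.4250 15.9800 14.8950 3.1900] k=[4 9 17 14 5]
t=11: x=[4.4250 9.2550 16.0650 13.4900 5.7650] k=[2 11 15 15 9]
t=12: x=[2.7650 10.5750 14.6600 14.4900 9.5100] k=[5 9 13 16 11]
t=13: x=[5.3400 9.0000 12.9150 15.3200 11.4250] k=[5 9 15 12 11]
t=14: x=[5.3400 9.1700 14.2350 12.1700 11.0850] k=[4 12 11 13 13]
t=15: x=[4.6800 11.2350 11.2550 12.8300 13.0000] k=[7 14 14 16 15]
t=16: x=[7.5950 13.4050 14.1700 15.7450 15.0850] k=[9 16 12 14 12]
t=17: x=[9.5950 15.0650 12.5100 13.6600 12.1700] k=[13 18 16 16 9]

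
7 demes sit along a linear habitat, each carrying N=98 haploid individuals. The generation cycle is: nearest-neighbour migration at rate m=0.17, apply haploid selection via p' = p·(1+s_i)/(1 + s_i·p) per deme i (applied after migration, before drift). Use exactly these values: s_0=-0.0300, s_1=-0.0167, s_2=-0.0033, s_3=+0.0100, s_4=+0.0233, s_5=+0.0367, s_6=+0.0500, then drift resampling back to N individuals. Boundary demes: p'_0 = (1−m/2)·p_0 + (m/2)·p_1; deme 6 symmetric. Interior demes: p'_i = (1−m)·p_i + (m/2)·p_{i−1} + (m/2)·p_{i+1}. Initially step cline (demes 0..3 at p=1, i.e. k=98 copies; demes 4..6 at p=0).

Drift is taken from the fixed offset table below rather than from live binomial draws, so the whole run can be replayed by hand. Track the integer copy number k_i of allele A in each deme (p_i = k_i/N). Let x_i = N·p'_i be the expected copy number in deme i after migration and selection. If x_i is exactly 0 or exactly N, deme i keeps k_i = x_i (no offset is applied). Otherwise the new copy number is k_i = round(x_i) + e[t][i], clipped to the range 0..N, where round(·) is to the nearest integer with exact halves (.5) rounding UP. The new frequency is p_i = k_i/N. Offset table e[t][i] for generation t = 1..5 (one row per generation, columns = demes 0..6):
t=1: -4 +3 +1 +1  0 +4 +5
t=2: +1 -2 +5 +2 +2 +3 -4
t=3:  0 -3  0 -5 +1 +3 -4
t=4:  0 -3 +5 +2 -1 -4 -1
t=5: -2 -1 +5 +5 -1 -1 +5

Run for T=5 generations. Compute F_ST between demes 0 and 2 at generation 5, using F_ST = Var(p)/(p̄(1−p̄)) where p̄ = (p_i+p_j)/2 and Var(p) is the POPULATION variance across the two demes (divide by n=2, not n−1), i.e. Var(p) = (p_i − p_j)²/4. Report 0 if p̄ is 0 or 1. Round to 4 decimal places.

t=0: k=[98 98 98 98 0 0 0]
t=1: x=[98.0000 98.0000 98.0000 89.7455 8.5072 0.0000 0.0000] k=[98 98 98 91 9 0 0]
t=2: x=[98.0000 98.0000 97.4030 84.7395 15.5032 0.7928 0.0000] k=[98 98 98 87 18 4 0]
t=3: x=[98.0000 98.0000 97.0619 82.2023 23.0789 5.0189 0.3569] k=[98 98 97 77 24 8 0]
t=4: x=[98.0000 97.9136 95.3766 74.3739 27.5994 8.9694 0.7138] k=[98 95 98 76 27 5 0]
t=5: x=[97.7371 95.4688 95.8681 73.8864 29.7702 6.6654 0.4462] k=[96 94 98 79 29 6 5]

0.0103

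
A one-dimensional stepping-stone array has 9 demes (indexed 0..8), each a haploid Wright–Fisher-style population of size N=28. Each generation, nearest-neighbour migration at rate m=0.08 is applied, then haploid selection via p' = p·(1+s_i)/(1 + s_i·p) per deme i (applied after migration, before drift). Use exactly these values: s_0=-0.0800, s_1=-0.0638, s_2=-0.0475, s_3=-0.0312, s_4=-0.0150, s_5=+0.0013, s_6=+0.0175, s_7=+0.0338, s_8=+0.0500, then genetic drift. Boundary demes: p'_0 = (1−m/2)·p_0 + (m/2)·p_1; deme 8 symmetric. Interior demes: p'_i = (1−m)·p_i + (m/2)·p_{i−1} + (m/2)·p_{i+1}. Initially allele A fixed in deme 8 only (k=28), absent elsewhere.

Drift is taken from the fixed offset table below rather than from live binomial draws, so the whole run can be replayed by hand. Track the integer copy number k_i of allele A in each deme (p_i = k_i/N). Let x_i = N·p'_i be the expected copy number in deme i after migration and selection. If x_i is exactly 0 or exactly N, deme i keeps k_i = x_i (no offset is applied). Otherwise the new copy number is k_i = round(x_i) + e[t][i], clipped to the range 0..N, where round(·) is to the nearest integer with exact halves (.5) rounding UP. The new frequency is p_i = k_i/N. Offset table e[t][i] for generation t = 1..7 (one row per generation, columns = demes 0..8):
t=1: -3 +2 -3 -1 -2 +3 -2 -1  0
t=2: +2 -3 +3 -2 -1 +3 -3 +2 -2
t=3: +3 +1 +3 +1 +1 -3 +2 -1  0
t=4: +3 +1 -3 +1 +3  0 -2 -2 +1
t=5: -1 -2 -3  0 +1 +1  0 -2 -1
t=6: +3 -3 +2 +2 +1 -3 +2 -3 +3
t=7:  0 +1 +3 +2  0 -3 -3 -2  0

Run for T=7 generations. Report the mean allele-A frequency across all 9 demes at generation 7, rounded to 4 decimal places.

t=0: k=[0 0 0 0 0 0 0 0 28]
t=1: x=[0.0000 0.0000 0.0000 0.0000 0.0000 0.0000 0.0000 1.1563 26.9313] k=[0 0 0 0 0 0 0 0 27]
t=2: x=[0.0000 0.0000 0.0000 0.0000 0.0000 0.0000 0.0000 1.1151 26.0120] k=[0 0 0 0 0 0 0 3 24]
t=3: x=[0.0000 0.0000 0.0000 0.0000 0.0000 0.0000 0.1221 3.8285 23.3522] k=[0 0 0 0 0 0 2 3 23]
t=4: x=[0.0000 0.0000 0.0000 0.0000 0.0000 0.0801 1.9919 3.8695 22.4212] k=[0 0 0 0 0 0 0 2 23]
t=5: x=[0.0000 0.0000 0.0000 0.0000 0.0000 0.0000 0.0814 2.8438 22.3823] k=[0 0 0 0 0 0 0 1 21]
t=6: x=[0.0000 0.0000 0.0000 0.0000 0.0000 0.0000 0.0407 1.8156 20.4716] k=[0 0 0 0 0 0 2 0 23]
t=7: x=[0.0000 0.0000 0.0000 0.0000 0.0000 0.0801 1.8700 1.0326 22.3046] k=[0 0 0 0 0 0 0 0 22]

0.0873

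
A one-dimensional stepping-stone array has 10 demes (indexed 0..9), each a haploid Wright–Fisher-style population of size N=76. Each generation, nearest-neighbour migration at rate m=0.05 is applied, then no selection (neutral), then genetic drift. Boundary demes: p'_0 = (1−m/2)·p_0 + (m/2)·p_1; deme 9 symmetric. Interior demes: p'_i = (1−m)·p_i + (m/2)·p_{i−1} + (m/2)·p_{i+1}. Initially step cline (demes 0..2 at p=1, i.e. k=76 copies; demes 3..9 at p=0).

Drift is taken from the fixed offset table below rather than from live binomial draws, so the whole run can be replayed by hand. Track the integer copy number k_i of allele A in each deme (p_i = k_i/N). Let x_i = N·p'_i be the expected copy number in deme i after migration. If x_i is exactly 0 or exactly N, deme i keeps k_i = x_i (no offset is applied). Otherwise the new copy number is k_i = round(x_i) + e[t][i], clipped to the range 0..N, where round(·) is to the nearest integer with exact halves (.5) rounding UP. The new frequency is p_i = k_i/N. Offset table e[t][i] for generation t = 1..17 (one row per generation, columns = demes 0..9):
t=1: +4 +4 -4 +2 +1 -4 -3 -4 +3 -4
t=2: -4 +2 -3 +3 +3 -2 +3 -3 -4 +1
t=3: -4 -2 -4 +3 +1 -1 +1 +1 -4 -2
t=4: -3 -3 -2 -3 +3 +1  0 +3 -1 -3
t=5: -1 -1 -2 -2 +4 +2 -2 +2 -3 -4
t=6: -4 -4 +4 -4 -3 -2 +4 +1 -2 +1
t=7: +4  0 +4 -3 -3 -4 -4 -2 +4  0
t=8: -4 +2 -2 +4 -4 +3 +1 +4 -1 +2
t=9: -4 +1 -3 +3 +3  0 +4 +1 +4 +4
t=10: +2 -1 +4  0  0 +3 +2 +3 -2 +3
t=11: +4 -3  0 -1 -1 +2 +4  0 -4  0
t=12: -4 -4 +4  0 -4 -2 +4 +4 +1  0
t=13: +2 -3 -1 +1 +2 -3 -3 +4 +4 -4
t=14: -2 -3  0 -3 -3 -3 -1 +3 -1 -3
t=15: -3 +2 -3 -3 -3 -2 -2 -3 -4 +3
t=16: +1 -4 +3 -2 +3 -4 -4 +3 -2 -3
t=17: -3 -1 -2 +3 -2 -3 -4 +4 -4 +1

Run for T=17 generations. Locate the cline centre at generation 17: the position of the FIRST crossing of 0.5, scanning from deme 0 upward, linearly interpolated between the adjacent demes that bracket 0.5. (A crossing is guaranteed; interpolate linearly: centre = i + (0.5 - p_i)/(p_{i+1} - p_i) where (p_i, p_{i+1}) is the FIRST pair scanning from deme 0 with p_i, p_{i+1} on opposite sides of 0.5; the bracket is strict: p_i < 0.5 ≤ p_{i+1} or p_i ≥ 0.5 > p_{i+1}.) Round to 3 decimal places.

2.382

t=0: k=[76 76 76 0 0 0 0 0 0 0]
t=1: x=[76.0000 76.0000 74.1000 1.9000 0.0000 0.0000 0.0000 0.0000 0.0000 0.0000] k=[76 76 70 4 0 0 0 0 0 0]
t=2: x=[76.0000 75.8500 68.5000 5.5500 0.1000 0.0000 0.0000 0.0000 0.0000 0.0000] k=[76 76 66 9 3 0 0 0 0 0]
t=3: x=[76.0000 75.7500 64.8250 10.2750 3.0750 0.0750 0.0000 0.0000 0.0000 0.0000] k=[76 74 61 13 4 0 0 0 0 0]
t=4: x=[75.9500 73.7250 60.1250 13.9750 4.1250 0.1000 0.0000 0.0000 0.0000 0.0000] k=[73 71 58 11 7 1 0 0 0 0]
t=5: x=[72.9500 70.7250 57.1500 12.0750 6.9500 1.1250 0.0250 0.0000 0.0000 0.0000] k=[72 70 55 10 11 3 0 0 0 0]
t=6: x=[71.9500 69.6750 54.2500 11.1500 10.7750 3.1250 0.0750 0.0000 0.0000 0.0000] k=[68 66 58 7 8 1 4 0 0 0]
t=7: x=[67.9500 65.8500 56.9250 8.3000 7.8000 1.2500 3.8250 0.1000 0.0000 0.0000] k=[72 66 61 5 5 0 0 0 0 0]
t=8: x=[71.8500 66.0250 59.7250 6.4000 4.8750 0.1250 0.0000 0.0000 0.0000 0.0000] k=[68 68 58 10 1 3 0 0 0 0]
t=9: x=[68.0000 67.7500 57.0500 10.9750 1.2750 2.8750 0.0750 0.0000 0.0000 0.0000] k=[64 69 54 14 4 3 4 0 0 0]
t=10: x=[64.1250 68.5000 53.3750 14.7500 4.2250 3.0500 3.8750 0.1000 0.0000 0.0000] k=[66 68 57 15 4 6 6 3 0 0]
t=11: x=[66.0500 67.6750 56.2250 15.7750 4.3250 5.9500 5.9250 3.0000 0.0750 0.0000] k=[70 65 56 15 3 8 10 3 0 0]
t=12: x=[69.8750 64.9000 55.2000 15.7250 3.4250 7.9250 9.7750 3.1000 0.0750 0.0000] k=[66 61 59 16 0 6 14 7 1 0]
t=13: x=[65.8750 61.0750 57.9750 16.6750 0.5500 6.0500 13.6250 7.0250 1.1250 0.0250] k=[68 58 57 18 3 3 11 11 5 0]
t=14: x=[67.7500 58.2250 56.0500 18.6000 3.3750 3.2000 10.8000 10.8500 5.0250 0.1250] k=[66 55 56 16 0 0 10 14 4 0]
t=15: x=[65.7250 55.3000 54.9750 16.6000 0.4000 0.2500 9.8500 13.6500 4.1500 0.1000] k=[63 57 52 14 0 0 8 11 0 3]
t=16: x=[62.8500 57.0250 51.1750 14.6000 0.3500 0.2000 7.8750 10.6500 0.3500 2.9250] k=[64 53 54 13 3 0 4 14 0 0]
t=17: x=[63.7250 53.3000 52.9500 13.7750 3.1750 0.1750 4.1500 13.4000 0.3500 0.0000] k=[61 52 51 17 1 0 0 17 0 0]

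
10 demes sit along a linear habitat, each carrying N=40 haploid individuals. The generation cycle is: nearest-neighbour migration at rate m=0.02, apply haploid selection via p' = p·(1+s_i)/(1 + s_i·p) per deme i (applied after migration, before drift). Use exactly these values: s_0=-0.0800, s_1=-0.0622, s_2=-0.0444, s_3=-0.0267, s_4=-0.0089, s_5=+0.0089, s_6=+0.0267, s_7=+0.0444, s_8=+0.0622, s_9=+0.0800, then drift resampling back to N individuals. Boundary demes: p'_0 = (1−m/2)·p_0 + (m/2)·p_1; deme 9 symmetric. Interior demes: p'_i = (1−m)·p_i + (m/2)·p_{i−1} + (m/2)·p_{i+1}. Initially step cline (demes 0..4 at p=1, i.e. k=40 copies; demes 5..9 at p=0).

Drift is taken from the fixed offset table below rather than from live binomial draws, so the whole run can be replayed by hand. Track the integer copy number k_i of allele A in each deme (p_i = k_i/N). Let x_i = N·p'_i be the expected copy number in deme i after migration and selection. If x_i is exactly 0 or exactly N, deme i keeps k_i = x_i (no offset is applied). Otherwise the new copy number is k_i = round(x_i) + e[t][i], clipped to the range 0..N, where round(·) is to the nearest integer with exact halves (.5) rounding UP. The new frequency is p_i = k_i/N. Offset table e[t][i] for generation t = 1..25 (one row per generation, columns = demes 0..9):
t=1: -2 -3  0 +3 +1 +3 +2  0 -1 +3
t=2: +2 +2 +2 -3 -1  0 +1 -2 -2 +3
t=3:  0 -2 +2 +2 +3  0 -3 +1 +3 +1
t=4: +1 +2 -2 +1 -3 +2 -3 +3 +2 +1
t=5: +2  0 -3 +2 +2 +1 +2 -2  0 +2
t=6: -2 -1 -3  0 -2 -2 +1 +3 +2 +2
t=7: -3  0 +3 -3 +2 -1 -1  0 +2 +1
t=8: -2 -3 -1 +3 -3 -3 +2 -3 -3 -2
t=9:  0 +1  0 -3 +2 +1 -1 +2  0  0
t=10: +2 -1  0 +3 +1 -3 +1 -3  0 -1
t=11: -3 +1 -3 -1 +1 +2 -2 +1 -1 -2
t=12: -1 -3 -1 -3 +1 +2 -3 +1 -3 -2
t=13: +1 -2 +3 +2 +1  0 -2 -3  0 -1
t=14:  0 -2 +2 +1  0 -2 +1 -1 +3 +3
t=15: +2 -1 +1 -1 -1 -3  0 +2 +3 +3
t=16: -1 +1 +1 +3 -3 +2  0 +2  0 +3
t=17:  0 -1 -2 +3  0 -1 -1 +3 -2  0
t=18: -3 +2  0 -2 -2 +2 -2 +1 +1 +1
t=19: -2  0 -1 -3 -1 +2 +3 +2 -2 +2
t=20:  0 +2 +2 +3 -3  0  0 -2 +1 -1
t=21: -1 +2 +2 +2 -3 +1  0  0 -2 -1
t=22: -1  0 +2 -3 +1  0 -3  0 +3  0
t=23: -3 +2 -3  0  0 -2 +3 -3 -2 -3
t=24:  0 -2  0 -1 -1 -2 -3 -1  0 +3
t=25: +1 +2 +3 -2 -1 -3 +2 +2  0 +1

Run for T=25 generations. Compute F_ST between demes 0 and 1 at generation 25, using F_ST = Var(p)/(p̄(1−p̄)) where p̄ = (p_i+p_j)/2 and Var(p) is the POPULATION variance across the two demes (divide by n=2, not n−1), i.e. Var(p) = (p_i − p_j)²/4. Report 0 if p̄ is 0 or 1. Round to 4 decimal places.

t=0: k=[40 40 40 40 40 0 0 0 0 0]
t=1: x=[40.0000 40.0000 40.0000 40.0000 39.5964 0.4035 0.0000 0.0000 0.0000 0.0000] k=[40 40 40 40 40 3 0 0 0 0]
t=2: x=[40.0000 40.0000 40.0000 40.0000 39.6267 3.3672 0.0308 0.0000 0.0000 0.0000] k=[40 40 40 40 39 3 1 0 0 0]
t=3: x=[40.0000 40.0000 40.0000 39.9897 38.6383 3.3672 1.0363 0.0104 0.0000 0.0000] k=[40 40 40 40 40 3 0 1 0 0]
t=4: x=[40.0000 40.0000 40.0000 40.0000 39.6267 3.3672 0.0411 1.0224 0.0106 0.0000] k=[40 40 40 40 37 5 0 4 2 0]
t=5: x=[40.0000 40.0000 40.0000 39.9692 36.6829 5.3107 0.0924 4.0970 2.1178 0.0216] k=[40 40 40 40 39 6 2 2 2 2]
t=6: x=[40.0000 40.0000 40.0000 39.9897 38.6685 6.3371 2.0916 2.0842 2.1178 2.1514] k=[40 40 40 40 37 4 3 5 4 4]
t=7: x=[40.0000 40.0000 40.0000 39.9692 36.6728 4.3543 3.1046 5.1622 4.2330 4.2857] k=[40 40 40 37 39 3 2 5 6 5]
t=8: x=[40.0000 40.0000 39.9686 36.9752 38.6080 3.3773 2.0916 5.1725 6.2934 5.3571] k=[40 40 39 40 36 0 4 2 3 3]
t=9: x=[40.0000 39.9893 38.9756 39.9486 35.6454 0.4035 4.0346 2.1154 3.1613 3.2207] k=[40 40 39 37 38 1 3 4 3 3]
t=10: x=[40.0000 39.9893 38.9443 36.9547 37.5999 1.4019 3.0637 4.1384 3.1823 3.2207] k=[40 39 39 40 39 0 4 1 3 2]
t=11: x=[39.9891 38.9461 38.9652 39.9795 38.6080 0.4338 4.0244 1.0953 3.1402 2.1621] k=[37 40 36 39 40 2 2 2 2 0]
t=12: x=[36.7924 39.9254 35.9061 38.9528 39.6065 2.3999 2.0507 2.0842 2.0967 0.0216] k=[36 37 35 36 40 4 0 3 0 0]
t=13: x=[35.7003 36.7852 34.8289 35.9322 39.5964 4.3543 0.0719 3.0605 0.0319 0.0000] k=[37 35 38 38 40 4 0 0 0 0]
t=14: x=[36.7388 34.7647 37.8807 37.9684 39.6166 4.3543 0.0411 0.0000 0.0000 0.0000] k=[37 33 40 39 40 2 1 0 0 0]
t=15: x=[36.7173 32.7360 39.9163 38.9938 39.6065 2.3898 1.0260 0.0104 0.0000 0.0000] k=[39 32 40 38 39 0 1 2 0 0]
t=16: x=[38.8397 31.7369 39.8954 37.9787 38.5879 0.4035 1.0260 2.0530 0.0212 0.0000] k=[38 33 40 40 36 2 1 4 0 0]
t=17: x=[37.7816 32.7464 39.9268 39.9589 35.6656 2.3495 1.0670 4.0867 0.0425 0.0000] k=[38 32 38 40 36 1 0 7 0 0]
t=18: x=[37.7709 31.7057 37.8703 39.9384 35.6555 1.3515 0.0821 7.1104 0.0743 0.0000] k=[35 34 38 38 34 3 0 8 1 0]
t=19: x=[34.6130 33.7173 37.8703 37.9070 33.6826 3.3068 0.1129 8.1277 1.1241 0.0108] k=[33 34 37 35 33 5 3 10 0 2]
t=20: x=[32.5159 33.6860 36.8196 34.8804 32.6867 5.3006 3.1660 10.1556 0.1274 2.1300] k=[33 36 39 38 30 5 3 8 1 1]
t=21: x=[32.5370 35.7628 38.9130 37.8762 29.7620 5.2704 3.1455 8.1585 1.1347 1.0778] k=[32 38 40 40 27 6 3 8 0 0]
t=22: x=[31.5160 37.8320 39.9791 39.8664 26.8412 6.2264 3.1557 8.1482 0.0850 0.0000] k=[31 38 40 37 28 6 0 8 3 0]
t=23: x=[30.4783 37.8214 39.9477 36.8626 27.7943 6.2063 0.1437 8.1482 3.1929 0.0324] k=[27 40 37 37 28 4 3 5 1 0]
t=24: x=[26.3916 39.8294 36.9027 36.8319 27.7742 4.2636 3.1046 5.1312 1.0923 0.0108] k=[26 38 37 36 27 2 0 4 1 3]
t=25: x=[25.3549 37.7367 36.8715 35.8198 26.7609 2.2487 0.0616 4.0867 1.1135 3.1993] k=[26 40 40 34 26 0 2 6 1 4]

0.2121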